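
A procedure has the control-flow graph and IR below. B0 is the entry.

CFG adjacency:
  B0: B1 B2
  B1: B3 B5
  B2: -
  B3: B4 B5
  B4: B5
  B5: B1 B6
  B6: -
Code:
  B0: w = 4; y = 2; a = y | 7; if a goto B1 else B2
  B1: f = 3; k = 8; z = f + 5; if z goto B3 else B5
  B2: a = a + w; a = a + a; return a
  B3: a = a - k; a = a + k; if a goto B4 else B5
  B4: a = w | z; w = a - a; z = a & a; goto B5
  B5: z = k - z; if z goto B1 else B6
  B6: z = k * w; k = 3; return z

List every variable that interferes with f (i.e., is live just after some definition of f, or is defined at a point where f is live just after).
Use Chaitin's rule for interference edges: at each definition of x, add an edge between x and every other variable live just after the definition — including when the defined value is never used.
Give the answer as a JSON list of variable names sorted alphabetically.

Per-block:
  B0 def {a,w,y} use ∅
  B1 def {f,k,z} use ∅
  B2 def {a} use {a,w}
  B3 def {a} use {a,k}
  B4 def {a,w,z} use {w,z}
  B5 def {z} use {k,z}
  B6 def {k,z} use {k,w}

Liveness:
  B0: in=∅ out={a,w}
  B1: in={a,w} out={a,k,w,z}
  B2: in={a,w} out=∅
  B3: in={a,k,w,z} out={a,k,w,z}
  B4: in={k,w,z} out={a,k,w,z}
  B5: in={a,k,w,z} out={a,k,w}
  B6: in={k,w} out=∅

Conflict graph:
  a↔{f,k,w,z}
  f↔{a,k,w}
  k↔{a,f,w,z}
  w↔{a,f,k,y,z}
  y↔{w}
  z↔{a,k,w}

N(f) = ["a", "k", "w"]

Answer: ["a", "k", "w"]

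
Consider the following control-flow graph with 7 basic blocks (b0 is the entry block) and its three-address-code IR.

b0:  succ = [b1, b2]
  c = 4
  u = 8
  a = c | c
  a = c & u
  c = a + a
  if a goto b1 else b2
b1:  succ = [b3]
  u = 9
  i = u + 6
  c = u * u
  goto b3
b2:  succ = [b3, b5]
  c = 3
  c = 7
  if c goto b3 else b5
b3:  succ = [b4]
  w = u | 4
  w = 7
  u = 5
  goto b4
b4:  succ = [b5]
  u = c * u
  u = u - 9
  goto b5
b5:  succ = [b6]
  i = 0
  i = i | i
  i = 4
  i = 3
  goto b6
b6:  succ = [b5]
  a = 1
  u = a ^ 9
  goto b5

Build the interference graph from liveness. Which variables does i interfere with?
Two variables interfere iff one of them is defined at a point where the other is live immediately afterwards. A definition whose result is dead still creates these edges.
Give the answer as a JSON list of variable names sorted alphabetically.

def/use:
  b0 def {a,c,u} use ∅
  b1 def {c,i,u} use ∅
  b2 def {c} use ∅
  b3 def {u,w} use {u}
  b4 def {u} use {c,u}
  b5 def {i} use ∅
  b6 def {a,u} use ∅

Live sets:
  b0 li=∅ lo={u}
  b1 li=∅ lo={c,u}
  b2 li={u} lo={c,u}
  b3 li={c,u} lo={c,u}
  b4 li={c,u} lo=∅
  b5 li=∅ lo=∅
  b6 li=∅ lo=∅

Interference:
  a — {c,u}
  c — {a,u,w}
  i — {u}
  u — {a,c,i}
  w — {c}

N(i) = ["u"]

Answer: ["u"]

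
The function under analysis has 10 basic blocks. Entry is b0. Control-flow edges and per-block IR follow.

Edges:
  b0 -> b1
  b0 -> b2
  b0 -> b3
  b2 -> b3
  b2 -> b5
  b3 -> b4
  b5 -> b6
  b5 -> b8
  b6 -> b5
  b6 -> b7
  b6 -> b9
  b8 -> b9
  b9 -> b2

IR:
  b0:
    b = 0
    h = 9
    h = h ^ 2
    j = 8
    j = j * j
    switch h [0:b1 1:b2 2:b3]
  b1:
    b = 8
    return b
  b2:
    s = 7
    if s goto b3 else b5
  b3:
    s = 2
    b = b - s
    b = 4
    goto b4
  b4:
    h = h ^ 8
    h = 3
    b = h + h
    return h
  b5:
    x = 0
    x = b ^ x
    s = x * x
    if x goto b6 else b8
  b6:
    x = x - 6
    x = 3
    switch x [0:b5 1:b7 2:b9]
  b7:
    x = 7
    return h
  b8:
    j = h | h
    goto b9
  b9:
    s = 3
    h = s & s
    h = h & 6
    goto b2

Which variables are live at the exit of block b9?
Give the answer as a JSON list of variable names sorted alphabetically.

Answer: ["b", "h"]

Derivation:
def/use:
  b0 def {b,h,j} use ∅
  b1 def {b} use ∅
  b2 def {s} use ∅
  b3 def {b,s} use {b}
  b4 def {b,h} use {h}
  b5 def {s,x} use {b}
  b6 def {x} use {x}
  b7 def {x} use {h}
  b8 def {j} use {h}
  b9 def {h,s} use ∅

Liveness:
  live b0: ∅→{b,h}
  live b1: ∅→∅
  live b2: {b,h}→{b,h}
  live b3: {b,h}→{h}
  live b4: {h}→∅
  live b5: {b,h}→{b,h,x}
  live b6: {b,h,x}→{b,h}
  live b7: {h}→∅
  live b8: {b,h}→{b}
  live b9: {b}→{b,h}

live-out(b9) = ["b", "h"]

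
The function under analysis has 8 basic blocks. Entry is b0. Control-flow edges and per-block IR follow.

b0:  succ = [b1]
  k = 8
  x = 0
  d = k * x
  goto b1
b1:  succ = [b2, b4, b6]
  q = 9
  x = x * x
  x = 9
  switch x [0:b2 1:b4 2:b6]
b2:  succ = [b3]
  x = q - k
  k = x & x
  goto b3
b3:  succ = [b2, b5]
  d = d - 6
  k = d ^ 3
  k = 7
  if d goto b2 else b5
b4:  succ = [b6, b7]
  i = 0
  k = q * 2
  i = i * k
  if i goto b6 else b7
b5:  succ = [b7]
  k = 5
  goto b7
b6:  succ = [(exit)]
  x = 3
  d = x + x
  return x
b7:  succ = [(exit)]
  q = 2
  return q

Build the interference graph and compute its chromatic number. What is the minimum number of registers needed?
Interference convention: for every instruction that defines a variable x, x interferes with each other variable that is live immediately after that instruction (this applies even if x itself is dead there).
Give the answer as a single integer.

def/use:
  b0 def {d,k,x} use ∅
  b1 def {q,x} use {x}
  b2 def {k,x} use {k,q}
  b3 def {d,k} use {d}
  b4 def {i,k} use {q}
  b5 def {k} use ∅
  b6 def {d,x} use ∅
  b7 def {q} use ∅

Live sets:
  live b0: ∅→{d,k,x}
  live b1: {d,k,x}→{d,k,q}
  live b2: {d,k,q}→{d,q}
  live b3: {d,q}→{d,k,q}
  live b4: {q}→∅
  live b5: ∅→∅
  live b6: ∅→∅
  live b7: ∅→∅

Interfere edges:
  d↔{k,q,x}
  i↔{k,q}
  k↔{d,i,q,x}
  q↔{d,i,k,x}
  x↔{d,k,q}

Colouring:
  {d,k,q,x} pairwise interfere (4-clique) ⇒ χ ≥ 4
  4-colouring: R0={k}  R1={q}  R2={d,i}  R3={x}
  χ = 4

Answer: 4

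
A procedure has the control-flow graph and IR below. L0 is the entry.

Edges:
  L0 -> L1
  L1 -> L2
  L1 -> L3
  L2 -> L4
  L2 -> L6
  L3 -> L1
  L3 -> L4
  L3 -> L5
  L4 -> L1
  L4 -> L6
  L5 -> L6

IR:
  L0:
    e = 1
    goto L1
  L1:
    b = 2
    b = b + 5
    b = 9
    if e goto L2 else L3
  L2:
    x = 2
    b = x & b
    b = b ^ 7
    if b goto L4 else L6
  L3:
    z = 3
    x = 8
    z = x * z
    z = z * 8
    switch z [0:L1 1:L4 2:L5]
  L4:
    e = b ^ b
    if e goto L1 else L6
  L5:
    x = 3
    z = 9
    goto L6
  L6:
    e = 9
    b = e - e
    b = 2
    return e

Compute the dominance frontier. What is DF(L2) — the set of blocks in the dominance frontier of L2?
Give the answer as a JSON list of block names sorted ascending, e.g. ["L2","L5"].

Answer: ["L4", "L6"]

Working:
idom tree: L1←L0 L2←L1 L3←L1 L4←L1 L5←L3 L6←L1
Dom∩ at merges:
  L1: preds {L0,L3,L4}: {L0} ∩ {L0,L1,L3} ∩ {L0,L1,L4} = {L0}; idom=L0
  L4: preds {L2,L3}: {L0,L1,L2} ∩ {L0,L1,L3} = {L0,L1}; idom=L1
  L6: preds {L2,L4,L5}: {L0,L1,L2} ∩ {L0,L1,L4} ∩ {L0,L1,L3,L5} = {L0,L1}; idom=L1

DF derivation:
  L1←L0: walk · to L0
  L1←L3: walk L3→L1 to L0
  L1←L4: walk L4→L1 to L0
  L4←L2: walk L2 to L1
  L4←L3: walk L3 to L1
  L6←L2: walk L2 to L1
  L6←L4: walk L4 to L1
  L6←L5: walk L5→L3 to L1
  L0: DF=∅
  L1: DF={L1}
  L2: DF={L4,L6}
  L3: DF={L1,L4,L6}
  L4: DF={L1,L6}
  L5: DF={L6}
  L6: DF=∅

DF(L2) = ["L4", "L6"]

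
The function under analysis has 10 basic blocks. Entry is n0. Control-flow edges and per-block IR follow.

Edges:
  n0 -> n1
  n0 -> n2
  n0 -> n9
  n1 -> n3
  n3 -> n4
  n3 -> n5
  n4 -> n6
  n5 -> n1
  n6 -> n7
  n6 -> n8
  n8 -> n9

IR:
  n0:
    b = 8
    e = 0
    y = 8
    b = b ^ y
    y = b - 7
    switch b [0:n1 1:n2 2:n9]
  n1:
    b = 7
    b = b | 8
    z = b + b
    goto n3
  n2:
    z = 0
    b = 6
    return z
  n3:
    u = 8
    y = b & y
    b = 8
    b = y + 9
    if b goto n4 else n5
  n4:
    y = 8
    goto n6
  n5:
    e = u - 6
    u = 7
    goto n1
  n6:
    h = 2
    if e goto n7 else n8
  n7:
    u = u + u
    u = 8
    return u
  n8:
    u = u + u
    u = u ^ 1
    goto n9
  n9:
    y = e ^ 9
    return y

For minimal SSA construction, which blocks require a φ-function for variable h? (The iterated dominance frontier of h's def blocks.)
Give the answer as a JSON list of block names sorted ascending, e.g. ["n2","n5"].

Answer: ["n9"]

Analysis:
idom tree: n1←n0 n2←n0 n3←n1 n4←n3 n5←n3 n6←n4 n7←n6 n8←n6 n9←n0
Dom∩ at merges:
  n1: preds {n0,n5}: {n0} ∩ {n0,n1,n3,n5} = {n0}; idom=n0
  n9: preds {n0,n8}: {n0} ∩ {n0,n1,n3,n4,n6,n8} = {n0}; idom=n0

DF derivation:
  n1←n0: walk · to n0
  n1←n5: walk n5→n3→n1 to n0
  n9←n0: walk · to n0
  n9←n8: walk n8→n6→n4→n3→n1 to n0
  n0: DF=∅
  n1: DF={n1,n9}
  n2: DF=∅
  n3: DF={n1,n9}
  n4: DF={n9}
  n5: DF={n1}
  n6: DF={n9}
  n7: DF=∅
  n8: DF={n9}
  n9: DF=∅

φ for h: defs {n6}
  DF⁺ = {n9}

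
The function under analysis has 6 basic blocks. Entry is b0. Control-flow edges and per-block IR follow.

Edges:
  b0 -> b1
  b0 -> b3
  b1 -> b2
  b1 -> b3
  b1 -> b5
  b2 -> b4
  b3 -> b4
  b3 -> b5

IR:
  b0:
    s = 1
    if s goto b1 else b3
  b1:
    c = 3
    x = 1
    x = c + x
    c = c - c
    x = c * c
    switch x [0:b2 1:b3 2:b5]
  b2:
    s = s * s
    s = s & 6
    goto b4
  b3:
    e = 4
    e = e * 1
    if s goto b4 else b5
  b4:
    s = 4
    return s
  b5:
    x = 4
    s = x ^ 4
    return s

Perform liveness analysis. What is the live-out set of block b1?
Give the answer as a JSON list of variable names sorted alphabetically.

def/use:
  b0: def={s} ue=∅
  b1: def={c,x} ue=∅
  b2: def={s} ue={s}
  b3: def={e} ue={s}
  b4: def={s} ue=∅
  b5: def={s,x} ue=∅

Backward fixpoint:
  b0: in=∅ out={s}
  b1: in={s} out={s}
  b2: in={s} out=∅
  b3: in={s} out=∅
  b4: in=∅ out=∅
  b5: in=∅ out=∅

live-out(b1) = ["s"]

Answer: ["s"]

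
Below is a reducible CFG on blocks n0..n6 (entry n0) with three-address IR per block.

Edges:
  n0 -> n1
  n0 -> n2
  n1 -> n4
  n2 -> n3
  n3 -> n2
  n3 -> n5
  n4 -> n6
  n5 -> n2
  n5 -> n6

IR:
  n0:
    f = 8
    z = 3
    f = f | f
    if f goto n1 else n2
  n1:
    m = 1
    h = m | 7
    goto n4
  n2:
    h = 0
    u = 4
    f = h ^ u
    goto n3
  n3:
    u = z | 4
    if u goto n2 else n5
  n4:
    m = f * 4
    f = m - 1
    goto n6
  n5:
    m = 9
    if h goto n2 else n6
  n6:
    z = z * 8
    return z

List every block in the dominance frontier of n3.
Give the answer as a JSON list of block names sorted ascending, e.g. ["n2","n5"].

idom tree: n1←n0 n2←n0 n3←n2 n4←n1 n5←n3 n6←n0
Dom at joins:
  n2: preds {n0,n3,n5}: {n0} ∩ {n0,n2,n3} ∩ {n0,n2,n3,n5} = {n0}; idom=n0
  n6: preds {n4,n5}: {n0,n1,n4} ∩ {n0,n2,n3,n5} = {n0}; idom=n0

Frontier:
  join n2 pred n0: · stop@n0
  join n2 pred n3: n3→n2 stop@n0
  join n2 pred n5: n5→n3→n2 stop@n0
  join n6 pred n4: n4→n1 stop@n0
  join n6 pred n5: n5→n3→n2 stop@n0
  n0 → ∅
  n1 → {n6}
  n2 → {n2,n6}
  n3 → {n2,n6}
  n4 → {n6}
  n5 → {n2,n6}
  n6 → ∅

DF(n3) = ["n2", "n6"]

Answer: ["n2", "n6"]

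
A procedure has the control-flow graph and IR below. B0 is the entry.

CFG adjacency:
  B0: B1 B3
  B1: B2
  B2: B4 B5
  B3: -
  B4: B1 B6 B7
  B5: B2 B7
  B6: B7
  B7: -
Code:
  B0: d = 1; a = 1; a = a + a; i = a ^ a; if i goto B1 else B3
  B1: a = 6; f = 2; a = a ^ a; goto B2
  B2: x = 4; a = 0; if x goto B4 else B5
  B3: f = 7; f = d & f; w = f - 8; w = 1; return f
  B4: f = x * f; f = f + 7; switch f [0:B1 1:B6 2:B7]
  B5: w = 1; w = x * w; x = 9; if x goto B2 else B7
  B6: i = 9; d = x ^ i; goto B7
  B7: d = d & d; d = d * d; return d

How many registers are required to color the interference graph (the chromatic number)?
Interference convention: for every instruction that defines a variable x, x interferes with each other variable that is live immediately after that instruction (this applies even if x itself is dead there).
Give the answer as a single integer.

Block summaries:
  B0: def={a,d,i} ue=∅
  B1: def={a,f} ue=∅
  B2: def={a,x} ue=∅
  B3: def={f,w} ue={d}
  B4: def={f} ue={f,x}
  B5: def={w,x} ue={x}
  B6: def={d,i} ue={x}
  B7: def={d} ue={d}

Live sets:
  B0: in=∅ out={d}
  B1: in={d} out={d,f}
  B2: in={d,f} out={d,f,x}
  B3: in={d} out=∅
  B4: in={d,f,x} out={d,x}
  B5: in={d,f,x} out={d,f}
  B6: in={x} out={d}
  B7: in={d} out=∅

Conflict graph:
  a↔{d,f,x}
  d↔{a,f,i,w,x}
  f↔{a,d,w,x}
  i↔{d,x}
  w↔{d,f,x}
  x↔{a,d,f,i,w}

Colouring:
  lower bound: {a,d,f,x} mutually conflict ⇒ χ ≥ 4
  4-colouring: c0={d}  c1={x}  c2={f,i}  c3={a,w}
  χ = 4

Answer: 4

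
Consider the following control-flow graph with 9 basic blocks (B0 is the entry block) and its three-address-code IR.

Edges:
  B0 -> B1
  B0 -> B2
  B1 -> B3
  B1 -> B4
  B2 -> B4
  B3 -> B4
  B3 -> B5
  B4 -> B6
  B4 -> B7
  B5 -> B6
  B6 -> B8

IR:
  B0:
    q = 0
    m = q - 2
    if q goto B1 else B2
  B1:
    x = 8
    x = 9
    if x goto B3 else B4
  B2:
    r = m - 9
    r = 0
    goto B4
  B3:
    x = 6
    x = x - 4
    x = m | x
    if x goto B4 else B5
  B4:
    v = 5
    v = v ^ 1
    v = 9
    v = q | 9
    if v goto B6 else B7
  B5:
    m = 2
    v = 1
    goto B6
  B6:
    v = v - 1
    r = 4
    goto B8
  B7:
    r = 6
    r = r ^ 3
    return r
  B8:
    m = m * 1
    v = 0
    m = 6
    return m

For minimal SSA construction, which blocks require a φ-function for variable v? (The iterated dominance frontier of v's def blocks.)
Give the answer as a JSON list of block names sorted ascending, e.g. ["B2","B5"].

Answer: ["B6"]

Working:
idom tree: B1←B0 B2←B0 B3←B1 B4←B0 B5←B3 B6←B0 B7←B4 B8←B6
Join-block Dom:
  B4: preds {B1,B2,B3}: {B0,B1} ∩ {B0,B2} ∩ {B0,B1,B3} = {B0}; idom=B0
  B6: preds {B4,B5}: {B0,B4} ∩ {B0,B1,B3,B5} = {B0}; idom=B0

DF walk-up:
  B4←B1: walk B1 to B0
  B4←B2: walk B2 to B0
  B4←B3: walk B3→B1 to B0
  B6←B4: walk B4 to B0
  B6←B5: walk B5→B3→B1 to B0
  B0 → ∅
  B1 → {B4,B6}
  B2 → {B4}
  B3 → {B4,B6}
  B4 → {B6}
  B5 → {B6}
  B6 → ∅
  B7 → ∅
  B8 → ∅

φ for v: defs {B4,B5,B6,B8}
  DF⁺ = {B6}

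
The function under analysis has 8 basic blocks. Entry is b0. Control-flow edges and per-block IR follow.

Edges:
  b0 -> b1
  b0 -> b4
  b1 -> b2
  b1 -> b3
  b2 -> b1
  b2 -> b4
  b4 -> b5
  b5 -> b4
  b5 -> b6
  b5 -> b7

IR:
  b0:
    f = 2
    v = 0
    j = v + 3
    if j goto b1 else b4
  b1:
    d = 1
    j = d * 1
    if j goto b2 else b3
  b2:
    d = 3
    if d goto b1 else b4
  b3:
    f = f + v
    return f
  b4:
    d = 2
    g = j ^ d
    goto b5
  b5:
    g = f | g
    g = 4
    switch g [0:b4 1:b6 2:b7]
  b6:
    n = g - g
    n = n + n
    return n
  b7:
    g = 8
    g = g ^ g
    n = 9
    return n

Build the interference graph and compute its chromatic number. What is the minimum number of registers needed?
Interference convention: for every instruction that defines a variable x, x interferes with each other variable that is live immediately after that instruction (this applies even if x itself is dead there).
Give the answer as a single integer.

Answer: 4

Working:
Per-block:
  b0: {f,j,v} / ∅
  b1: {d,j} / ∅
  b2: {d} / ∅
  b3: {f} / {f,v}
  b4: {d,g} / {j}
  b5: {g} / {f,g}
  b6: {n} / {g}
  b7: {g,n} / ∅

Backward fixpoint:
  b0: in=∅ out={f,j,v}
  b1: in={f,v} out={f,j,v}
  b2: in={f,j,v} out={f,j,v}
  b3: in={f,v} out=∅
  b4: in={f,j} out={f,g,j}
  b5: in={f,g,j} out={f,g,j}
  b6: in={g} out=∅
  b7: in=∅ out=∅

Conflict graph:
  d: {f,j,v}
  f: {d,g,j,v}
  g: {f,j}
  j: {d,f,g,v}
  n: ∅
  v: {d,f,j}

Chromatic number:
  clique {d,f,j,v} ⇒ need ≥ 4
  4-colouring: R0={f,n}  R1={j}  R2={d,g}  R3={v}
  χ = 4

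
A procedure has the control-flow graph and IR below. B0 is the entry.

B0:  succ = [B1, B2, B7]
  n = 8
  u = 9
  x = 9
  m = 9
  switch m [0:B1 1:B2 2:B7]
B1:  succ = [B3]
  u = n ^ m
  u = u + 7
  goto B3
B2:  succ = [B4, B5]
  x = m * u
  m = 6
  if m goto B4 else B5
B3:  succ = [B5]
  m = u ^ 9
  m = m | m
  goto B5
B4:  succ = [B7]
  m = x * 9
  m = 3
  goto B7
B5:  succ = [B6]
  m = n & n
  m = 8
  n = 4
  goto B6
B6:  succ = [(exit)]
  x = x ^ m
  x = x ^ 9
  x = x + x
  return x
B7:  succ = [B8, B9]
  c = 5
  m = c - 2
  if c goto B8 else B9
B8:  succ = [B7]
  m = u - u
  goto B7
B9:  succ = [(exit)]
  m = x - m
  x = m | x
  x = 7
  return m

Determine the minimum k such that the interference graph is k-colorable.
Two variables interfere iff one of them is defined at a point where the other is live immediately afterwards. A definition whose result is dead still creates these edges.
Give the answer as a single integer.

Answer: 4

Derivation:
Per-block:
  B0: def={m,n,u,x} ue=∅
  B1: def={u} ue={m,n}
  B2: def={m,x} ue={m,u}
  B3: def={m} ue={u}
  B4: def={m} ue={x}
  B5: def={m,n} ue={n}
  B6: def={x} ue={m,x}
  B7: def={c,m} ue=∅
  B8: def={m} ue={u}
  B9: def={m,x} ue={m,x}

Liveness:
  B0: in=∅ out={m,n,u,x}
  B1: in={m,n,x} out={n,u,x}
  B2: in={m,n,u} out={n,u,x}
  B3: in={n,u,x} out={n,x}
  B4: in={u,x} out={u,x}
  B5: in={n,x} out={m,x}
  B6: in={m,x} out=∅
  B7: in={u,x} out={m,u,x}
  B8: in={u,x} out={u,x}
  B9: in={m,x} out=∅

Interference:
  c — {m,u,x}
  m — {c,n,u,x}
  n — {m,u,x}
  u — {c,m,n,x}
  x — {c,m,n,u}

Registers:
  lower bound: {c,m,u,x} mutually conflict ⇒ χ ≥ 4
  assign c→R3 m→R0 n→R3 u→R1 x→R2 — no edge inside a register ⇒ χ ≤ 4
  χ = 4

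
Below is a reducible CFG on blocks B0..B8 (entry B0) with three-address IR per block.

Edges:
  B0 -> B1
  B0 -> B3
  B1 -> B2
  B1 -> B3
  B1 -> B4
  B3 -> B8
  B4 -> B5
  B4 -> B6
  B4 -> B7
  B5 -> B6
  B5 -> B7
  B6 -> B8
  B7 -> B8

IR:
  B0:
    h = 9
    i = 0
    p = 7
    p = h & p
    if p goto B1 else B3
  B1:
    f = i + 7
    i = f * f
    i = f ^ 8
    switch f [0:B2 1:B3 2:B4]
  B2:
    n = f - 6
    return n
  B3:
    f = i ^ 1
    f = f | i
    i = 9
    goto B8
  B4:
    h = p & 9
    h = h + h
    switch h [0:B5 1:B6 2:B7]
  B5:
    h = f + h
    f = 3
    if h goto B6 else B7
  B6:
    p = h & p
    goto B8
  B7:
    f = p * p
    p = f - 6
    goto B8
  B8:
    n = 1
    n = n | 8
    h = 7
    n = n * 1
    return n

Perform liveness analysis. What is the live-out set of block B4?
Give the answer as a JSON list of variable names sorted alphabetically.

Answer: ["f", "h", "p"]

Analysis:
def/use:
  B0: def={h,i,p} ue=∅
  B1: def={f,i} ue={i}
  B2: def={n} ue={f}
  B3: def={f,i} ue={i}
  B4: def={h} ue={p}
  B5: def={f,h} ue={f,h}
  B6: def={p} ue={h,p}
  B7: def={f,p} ue={p}
  B8: def={h,n} ue=∅

Live sets:
  live B0: ∅→{i,p}
  live B1: {i,p}→{f,i,p}
  live B2: {f}→∅
  live B3: {i}→∅
  live B4: {f,p}→{f,h,p}
  live B5: {f,h,p}→{h,p}
  live B6: {h,p}→∅
  live B7: {p}→∅
  live B8: ∅→∅

live-out(B4) = ["f", "h", "p"]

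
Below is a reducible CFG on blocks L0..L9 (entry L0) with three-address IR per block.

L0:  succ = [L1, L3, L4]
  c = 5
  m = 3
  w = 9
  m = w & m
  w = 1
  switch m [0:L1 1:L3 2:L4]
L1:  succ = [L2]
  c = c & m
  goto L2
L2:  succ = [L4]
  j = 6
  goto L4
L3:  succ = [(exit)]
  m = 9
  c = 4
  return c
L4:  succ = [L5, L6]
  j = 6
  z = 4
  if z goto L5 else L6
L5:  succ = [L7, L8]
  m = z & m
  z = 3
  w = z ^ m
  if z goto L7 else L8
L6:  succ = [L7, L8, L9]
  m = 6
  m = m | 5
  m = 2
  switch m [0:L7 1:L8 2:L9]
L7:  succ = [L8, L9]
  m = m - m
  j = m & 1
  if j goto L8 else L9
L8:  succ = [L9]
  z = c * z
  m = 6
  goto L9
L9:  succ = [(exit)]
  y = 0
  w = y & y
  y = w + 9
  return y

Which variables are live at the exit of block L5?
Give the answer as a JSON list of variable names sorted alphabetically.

Per-block:
  L0 def {c,m,w} use ∅
  L1 def {c} use {c,m}
  L2 def {j} use ∅
  L3 def {c,m} use ∅
  L4 def {j,z} use ∅
  L5 def {m,w,z} use {m,z}
  L6 def {m} use ∅
  L7 def {j,m} use {m}
  L8 def {m,z} use {c,z}
  L9 def {w,y} use ∅

Live sets:
  L0 li=∅ lo={c,m}
  L1 li={c,m} lo={c,m}
  L2 li={c,m} lo={c,m}
  L3 li=∅ lo=∅
  L4 li={c,m} lo={c,m,z}
  L5 li={c,m,z} lo={c,m,z}
  L6 li={c,z} lo={c,m,z}
  L7 li={c,m,z} lo={c,z}
  L8 li={c,z} lo=∅
  L9 li=∅ lo=∅

live-out(L5) = ["c", "m", "z"]

Answer: ["c", "m", "z"]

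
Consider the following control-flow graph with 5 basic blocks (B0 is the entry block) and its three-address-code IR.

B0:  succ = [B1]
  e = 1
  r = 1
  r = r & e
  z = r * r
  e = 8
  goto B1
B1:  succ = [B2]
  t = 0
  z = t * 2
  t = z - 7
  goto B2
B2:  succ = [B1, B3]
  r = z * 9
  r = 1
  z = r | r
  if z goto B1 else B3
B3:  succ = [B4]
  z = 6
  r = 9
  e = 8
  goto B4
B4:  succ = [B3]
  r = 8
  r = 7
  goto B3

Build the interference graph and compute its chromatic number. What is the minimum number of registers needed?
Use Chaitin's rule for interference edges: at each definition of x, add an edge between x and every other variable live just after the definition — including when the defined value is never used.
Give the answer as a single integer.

Answer: 2

Working:
Per-block:
  B0: {e,r,z} / ∅
  B1: {t,z} / ∅
  B2: {r,z} / {z}
  B3: {e,r,z} / ∅
  B4: {r} / ∅

Live sets:
  B0: in=∅ out=∅
  B1: in=∅ out={z}
  B2: in={z} out=∅
  B3: in=∅ out=∅
  B4: in=∅ out=∅

Interfere edges:
  e↔{r}
  r↔{e}
  t↔{z}
  z↔{t}

Registers:
  clique {e,r} ⇒ need ≥ 2
  2-colouring: R0={e,t}  R1={r,z}
  χ = 2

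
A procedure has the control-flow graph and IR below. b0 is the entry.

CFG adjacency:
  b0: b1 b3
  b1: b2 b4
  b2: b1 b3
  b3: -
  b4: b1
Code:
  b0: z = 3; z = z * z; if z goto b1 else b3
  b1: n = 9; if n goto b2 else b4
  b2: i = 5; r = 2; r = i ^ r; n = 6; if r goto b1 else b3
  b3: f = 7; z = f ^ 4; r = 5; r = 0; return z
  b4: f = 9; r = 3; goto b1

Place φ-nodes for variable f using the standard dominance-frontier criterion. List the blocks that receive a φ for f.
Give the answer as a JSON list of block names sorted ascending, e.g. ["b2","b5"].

idom tree: b1←b0 b2←b1 b3←b0 b4←b1
Dom at joins:
  b1: preds {b0,b2,b4}: {b0} ∩ {b0,b1,b2} ∩ {b0,b1,b4} = {b0}; idom=b0
  b3: preds {b0,b2}: {b0} ∩ {b0,b1,b2} = {b0}; idom=b0

DF walk-up:
  b1←b0: walk · to b0
  b1←b2: walk b2→b1 to b0
  b1←b4: walk b4→b1 to b0
  b3←b0: walk · to b0
  b3←b2: walk b2→b1 to b0
  b0 → ∅
  b1 → {b1,b3}
  b2 → {b1,b3}
  b3 → ∅
  b4 → {b1}

φ for f: defs {b3,b4}
  DF⁺ = {b1,b3}

Answer: ["b1", "b3"]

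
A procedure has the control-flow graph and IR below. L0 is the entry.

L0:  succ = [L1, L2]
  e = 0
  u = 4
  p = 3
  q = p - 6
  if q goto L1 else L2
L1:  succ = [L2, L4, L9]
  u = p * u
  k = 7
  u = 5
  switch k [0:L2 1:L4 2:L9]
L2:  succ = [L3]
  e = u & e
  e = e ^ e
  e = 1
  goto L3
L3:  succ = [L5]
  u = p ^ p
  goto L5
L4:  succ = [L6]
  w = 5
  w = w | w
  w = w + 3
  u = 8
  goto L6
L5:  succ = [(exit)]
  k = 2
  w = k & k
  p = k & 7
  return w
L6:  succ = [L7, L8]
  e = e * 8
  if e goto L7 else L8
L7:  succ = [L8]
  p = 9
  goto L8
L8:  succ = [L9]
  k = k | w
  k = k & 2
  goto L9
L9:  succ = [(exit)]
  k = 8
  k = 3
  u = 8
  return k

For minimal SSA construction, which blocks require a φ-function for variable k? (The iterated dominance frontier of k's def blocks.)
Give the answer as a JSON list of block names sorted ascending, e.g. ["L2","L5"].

Answer: ["L2", "L9"]

Derivation:
idom tree: L1←L0 L2←L0 L3←L2 L4←L1 L5←L3 L6←L4 L7←L6 L8←L6 L9←L1
Dom at joins:
  L2: preds {L0,L1}: {L0} ∩ {L0,L1} = {L0}; idom=L0
  L8: preds {L6,L7}: {L0,L1,L4,L6} ∩ {L0,L1,L4,L6,L7} = {L0,L1,L4,L6}; idom=L6
  L9: preds {L1,L8}: {L0,L1} ∩ {L0,L1,L4,L6,L8} = {L0,L1}; idom=L1

Frontier:
  L2←L0: walk · to L0
  L2←L1: walk L1 to L0
  L8←L6: walk · to L6
  L8←L7: walk L7 to L6
  L9←L1: walk · to L1
  L9←L8: walk L8→L6→L4 to L1
  DF(L0)=∅
  DF(L1)={L2}
  DF(L2)=∅
  DF(L3)=∅
  DF(L4)={L9}
  DF(L5)=∅
  DF(L6)={L9}
  DF(L7)={L8}
  DF(L8)={L9}
  DF(L9)=∅

φ for k: defs {L1,L5,L8,L9}
  DF⁺ = {L2,L9}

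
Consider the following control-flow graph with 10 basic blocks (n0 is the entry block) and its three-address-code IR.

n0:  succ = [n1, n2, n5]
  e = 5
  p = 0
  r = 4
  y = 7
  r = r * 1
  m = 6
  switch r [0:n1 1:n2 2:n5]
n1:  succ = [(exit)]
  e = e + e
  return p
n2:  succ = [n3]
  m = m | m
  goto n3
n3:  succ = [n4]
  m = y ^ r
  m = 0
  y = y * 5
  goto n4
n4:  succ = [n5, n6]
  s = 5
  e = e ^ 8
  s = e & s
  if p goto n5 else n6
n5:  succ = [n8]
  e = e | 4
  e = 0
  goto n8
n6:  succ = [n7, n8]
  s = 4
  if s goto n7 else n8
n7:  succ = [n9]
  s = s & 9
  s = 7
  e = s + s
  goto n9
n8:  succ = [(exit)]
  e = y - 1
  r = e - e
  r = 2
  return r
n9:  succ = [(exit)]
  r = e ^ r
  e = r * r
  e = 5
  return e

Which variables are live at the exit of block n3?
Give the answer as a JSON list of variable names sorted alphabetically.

Per-block:
  n0: def={e,m,p,r,y} ue=∅
  n1: def={e} ue={e,p}
  n2: def={m} ue={m}
  n3: def={m,y} ue={r,y}
  n4: def={e,s} ue={e,p}
  n5: def={e} ue={e}
  n6: def={s} ue=∅
  n7: def={e,s} ue={s}
  n8: def={e,r} ue={y}
  n9: def={e,r} ue={e,r}

Liveness:
  live n0: ∅→{e,m,p,r,y}
  live n1: {e,p}→∅
  live n2: {e,m,p,r,y}→{e,p,r,y}
  live n3: {e,p,r,y}→{e,p,r,y}
  live n4: {e,p,r,y}→{e,r,y}
  live n5: {e,y}→{y}
  live n6: {r,y}→{r,s,y}
  live n7: {r,s}→{e,r}
  live n8: {y}→∅
  live n9: {e,r}→∅

live-out(n3) = ["e", "p", "r", "y"]

Answer: ["e", "p", "r", "y"]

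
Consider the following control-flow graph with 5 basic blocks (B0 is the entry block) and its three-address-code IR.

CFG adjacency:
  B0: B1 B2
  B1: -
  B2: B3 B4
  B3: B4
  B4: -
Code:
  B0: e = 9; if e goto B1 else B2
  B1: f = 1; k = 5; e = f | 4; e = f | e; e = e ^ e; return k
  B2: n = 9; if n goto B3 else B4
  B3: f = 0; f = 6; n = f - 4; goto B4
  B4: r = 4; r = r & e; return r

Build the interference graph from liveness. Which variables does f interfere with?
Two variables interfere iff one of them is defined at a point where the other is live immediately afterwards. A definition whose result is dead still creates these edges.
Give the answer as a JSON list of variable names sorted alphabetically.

def/use:
  B0: def={e} ue=∅
  B1: def={e,f,k} ue=∅
  B2: def={n} ue=∅
  B3: def={f,n} ue=∅
  B4: def={r} ue={e}

Liveness:
  live B0: ∅→{e}
  live B1: ∅→∅
  live B2: {e}→{e}
  live B3: {e}→{e}
  live B4: {e}→∅

Conflict graph:
  e — {f,k,n,r}
  f — {e,k}
  k — {e,f}
  n — {e}
  r — {e}

N(f) = ["e", "k"]

Answer: ["e", "k"]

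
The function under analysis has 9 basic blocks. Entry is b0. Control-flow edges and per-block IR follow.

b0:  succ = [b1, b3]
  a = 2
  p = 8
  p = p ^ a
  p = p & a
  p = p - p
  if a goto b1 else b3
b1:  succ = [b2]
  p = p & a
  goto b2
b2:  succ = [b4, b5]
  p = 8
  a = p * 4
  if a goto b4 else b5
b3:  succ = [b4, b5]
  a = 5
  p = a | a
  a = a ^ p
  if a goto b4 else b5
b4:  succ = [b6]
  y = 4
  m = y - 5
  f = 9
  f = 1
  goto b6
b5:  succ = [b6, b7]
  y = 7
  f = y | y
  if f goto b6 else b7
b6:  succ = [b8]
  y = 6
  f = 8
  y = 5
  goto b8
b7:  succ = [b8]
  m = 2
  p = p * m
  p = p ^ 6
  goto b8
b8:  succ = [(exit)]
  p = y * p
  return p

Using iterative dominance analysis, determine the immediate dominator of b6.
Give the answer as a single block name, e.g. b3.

Answer: b0

Derivation:
idom tree: b1←b0 b2←b1 b3←b0 b4←b0 b5←b0 b6←b0 b7←b5 b8←b0
Dom∩ at merges:
  b4: preds {b2,b3}: {b0,b1,b2} ∩ {b0,b3} = {b0}; idom=b0
  b5: preds {b2,b3}: {b0,b1,b2} ∩ {b0,b3} = {b0}; idom=b0
  b6: preds {b4,b5}: {b0,b4} ∩ {b0,b5} = {b0}; idom=b0
  b8: preds {b6,b7}: {b0,b6} ∩ {b0,b5,b7} = {b0}; idom=b0

idom(b6) = b0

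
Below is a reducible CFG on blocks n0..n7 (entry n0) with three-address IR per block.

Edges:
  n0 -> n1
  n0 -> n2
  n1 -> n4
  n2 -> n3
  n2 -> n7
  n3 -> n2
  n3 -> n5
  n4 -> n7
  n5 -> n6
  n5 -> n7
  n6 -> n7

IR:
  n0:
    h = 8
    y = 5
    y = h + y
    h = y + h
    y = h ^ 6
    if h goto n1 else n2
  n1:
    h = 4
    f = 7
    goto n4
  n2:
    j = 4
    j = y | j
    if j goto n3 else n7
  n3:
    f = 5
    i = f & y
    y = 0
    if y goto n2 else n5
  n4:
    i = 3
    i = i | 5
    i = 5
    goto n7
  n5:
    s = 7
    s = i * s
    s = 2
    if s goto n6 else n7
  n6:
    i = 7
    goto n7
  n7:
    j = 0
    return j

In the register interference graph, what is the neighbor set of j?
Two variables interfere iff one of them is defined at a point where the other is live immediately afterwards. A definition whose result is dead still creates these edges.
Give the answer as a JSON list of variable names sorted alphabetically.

Answer: ["y"]

Derivation:
Per-block:
  n0: def={h,y} ue=∅
  n1: def={f,h} ue=∅
  n2: def={j} ue={y}
  n3: def={f,i,y} ue={y}
  n4: def={i} ue=∅
  n5: def={s} ue={i}
  n6: def={i} ue=∅
  n7: def={j} ue=∅

Live sets:
  n0 li=∅ lo={y}
  n1 li=∅ lo=∅
  n2 li={y} lo={y}
  n3 li={y} lo={i,y}
  n4 li=∅ lo=∅
  n5 li={i} lo=∅
  n6 li=∅ lo=∅
  n7 li=∅ lo=∅

Interference:
  f↔{y}
  h↔{y}
  i↔{s,y}
  j↔{y}
  s↔{i}
  y↔{f,h,i,j}

N(j) = ["y"]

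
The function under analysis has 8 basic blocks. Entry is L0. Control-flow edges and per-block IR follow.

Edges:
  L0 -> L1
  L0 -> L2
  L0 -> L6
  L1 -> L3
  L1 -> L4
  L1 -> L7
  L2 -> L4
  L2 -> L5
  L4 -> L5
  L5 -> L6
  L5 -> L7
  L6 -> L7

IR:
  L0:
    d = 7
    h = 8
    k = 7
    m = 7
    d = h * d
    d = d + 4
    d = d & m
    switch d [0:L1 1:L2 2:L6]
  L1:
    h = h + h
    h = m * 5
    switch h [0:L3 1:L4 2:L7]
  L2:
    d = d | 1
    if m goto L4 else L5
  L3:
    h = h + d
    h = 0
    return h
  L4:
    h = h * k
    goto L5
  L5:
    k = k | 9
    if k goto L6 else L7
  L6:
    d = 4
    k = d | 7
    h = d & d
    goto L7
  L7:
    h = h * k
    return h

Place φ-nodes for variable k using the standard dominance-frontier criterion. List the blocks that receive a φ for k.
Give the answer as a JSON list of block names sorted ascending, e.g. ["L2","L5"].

idom tree: L1←L0 L2←L0 L3←L1 L4←L0 L5←L0 L6←L0 L7←L0
Join-block Dom:
  L4: preds {L1,L2}: {L0,L1} ∩ {L0,L2} = {L0}; idom=L0
  L5: preds {L2,L4}: {L0,L2} ∩ {L0,L4} = {L0}; idom=L0
  L6: preds {L0,L5}: {L0} ∩ {L0,L5} = {L0}; idom=L0
  L7: preds {L1,L5,L6}: {L0,L1} ∩ {L0,L5} ∩ {L0,L6} = {L0}; idom=L0

DF walk-up:
  L4←L1: walk L1 to L0
  L4←L2: walk L2 to L0
  L5←L2: walk L2 to L0
  L5←L4: walk L4 to L0
  L6←L0: walk · to L0
  L6←L5: walk L5 to L0
  L7←L1: walk L1 to L0
  L7←L5: walk L5 to L0
  L7←L6: walk L6 to L0
  L0: DF=∅
  L1: DF={L4,L7}
  L2: DF={L4,L5}
  L3: DF=∅
  L4: DF={L5}
  L5: DF={L6,L7}
  L6: DF={L7}
  L7: DF=∅

φ for k: defs {L0,L5,L6}
  DF⁺ = {L6,L7}

Answer: ["L6", "L7"]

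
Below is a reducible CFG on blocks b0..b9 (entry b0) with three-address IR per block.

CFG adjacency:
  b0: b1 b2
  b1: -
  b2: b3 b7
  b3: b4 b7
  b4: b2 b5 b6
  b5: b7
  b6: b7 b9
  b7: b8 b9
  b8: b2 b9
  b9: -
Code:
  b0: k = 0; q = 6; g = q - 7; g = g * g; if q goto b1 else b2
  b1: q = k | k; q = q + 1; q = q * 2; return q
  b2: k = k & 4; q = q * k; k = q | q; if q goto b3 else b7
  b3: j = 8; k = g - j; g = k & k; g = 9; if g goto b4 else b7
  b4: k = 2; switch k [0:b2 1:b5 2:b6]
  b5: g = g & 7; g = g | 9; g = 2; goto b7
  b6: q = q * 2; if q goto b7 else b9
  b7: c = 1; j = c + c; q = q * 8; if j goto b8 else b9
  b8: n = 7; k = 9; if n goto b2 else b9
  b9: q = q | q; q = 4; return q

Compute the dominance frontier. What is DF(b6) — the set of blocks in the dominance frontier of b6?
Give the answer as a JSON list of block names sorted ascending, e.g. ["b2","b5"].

Answer: ["b7", "b9"]

Analysis:
idom tree: b1←b0 b2←b0 b3←b2 b4←b3 b5←b4 b6←b4 b7←b2 b8←b7 b9←b2
Dom∩ at merges:
  b2: preds {b0,b4,b8}: {b0} ∩ {b0,b2,b3,b4} ∩ {b0,b2,b7,b8} = {b0}; idom=b0
  b7: preds {b2,b3,b5,b6}: {b0,b2} ∩ {b0,b2,b3} ∩ {b0,b2,b3,b4,b5} ∩ {b0,b2,b3,b4,b6} = {b0,b2}; idom=b2
  b9: preds {b6,b7,b8}: {b0,b2,b3,b4,b6} ∩ {b0,b2,b7} ∩ {b0,b2,b7,b8} = {b0,b2}; idom=b2

Frontier:
  join b2 pred b0: · stop@b0
  join b2 pred b4: b4→b3→b2 stop@b0
  join b2 pred b8: b8→b7→b2 stop@b0
  join b7 pred b2: · stop@b2
  join b7 pred b3: b3 stop@b2
  join b7 pred b5: b5→b4→b3 stop@b2
  join b7 pred b6: b6→b4→b3 stop@b2
  join b9 pred b6: b6→b4→b3 stop@b2
  join b9 pred b7: b7 stop@b2
  join b9 pred b8: b8→b7 stop@b2
  DF(b0)=∅
  DF(b1)=∅
  DF(b2)={b2}
  DF(b3)={b2,b7,b9}
  DF(b4)={b2,b7,b9}
  DF(b5)={b7}
  DF(b6)={b7,b9}
  DF(b7)={b2,b9}
  DF(b8)={b2,b9}
  DF(b9)=∅

DF(b6) = ["b7", "b9"]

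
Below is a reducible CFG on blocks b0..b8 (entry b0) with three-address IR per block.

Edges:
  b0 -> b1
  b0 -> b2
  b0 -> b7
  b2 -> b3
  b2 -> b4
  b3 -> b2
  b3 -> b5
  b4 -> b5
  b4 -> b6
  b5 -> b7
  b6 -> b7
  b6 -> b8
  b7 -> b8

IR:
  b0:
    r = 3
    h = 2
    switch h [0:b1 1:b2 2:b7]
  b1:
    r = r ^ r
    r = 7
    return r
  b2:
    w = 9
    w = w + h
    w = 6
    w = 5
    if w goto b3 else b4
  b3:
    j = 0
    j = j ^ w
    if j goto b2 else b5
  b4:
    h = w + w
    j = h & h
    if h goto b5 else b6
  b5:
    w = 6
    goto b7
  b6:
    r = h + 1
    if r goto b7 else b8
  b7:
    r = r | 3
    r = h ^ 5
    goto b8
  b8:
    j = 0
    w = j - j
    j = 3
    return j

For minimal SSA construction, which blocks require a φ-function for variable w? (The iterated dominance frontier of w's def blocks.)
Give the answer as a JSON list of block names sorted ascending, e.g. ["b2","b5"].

Answer: ["b2", "b7", "b8"]

Derivation:
idom tree: b1←b0 b2←b0 b3←b2 b4←b2 b5←b2 b6←b4 b7←b0 b8←b0
Dom at joins:
  b2: preds {b0,b3}: {b0} ∩ {b0,b2,b3} = {b0}; idom=b0
  b5: preds {b3,b4}: {b0,b2,b3} ∩ {b0,b2,b4} = {b0,b2}; idom=b2
  b7: preds {b0,b5,b6}: {b0} ∩ {b0,b2,b5} ∩ {b0,b2,b4,b6} = {b0}; idom=b0
  b8: preds {b6,b7}: {b0,b2,b4,b6} ∩ {b0,b7} = {b0}; idom=b0

DF derivation:
  b2←b0: walk · to b0
  b2←b3: walk b3→b2 to b0
  b5←b3: walk b3 to b2
  b5←b4: walk b4 to b2
  b7←b0: walk · to b0
  b7←b5: walk b5→b2 to b0
  b7←b6: walk b6→b4→b2 to b0
  b8←b6: walk b6→b4→b2 to b0
  b8←b7: walk b7 to b0
  DF(b0)=∅
  DF(b1)=∅
  DF(b2)={b2,b7,b8}
  DF(b3)={b2,b5}
  DF(b4)={b5,b7,b8}
  DF(b5)={b7}
  DF(b6)={b7,b8}
  DF(b7)={b8}
  DF(b8)=∅

φ for w: defs {b2,b5,b8}
  DF⁺ = {b2,b7,b8}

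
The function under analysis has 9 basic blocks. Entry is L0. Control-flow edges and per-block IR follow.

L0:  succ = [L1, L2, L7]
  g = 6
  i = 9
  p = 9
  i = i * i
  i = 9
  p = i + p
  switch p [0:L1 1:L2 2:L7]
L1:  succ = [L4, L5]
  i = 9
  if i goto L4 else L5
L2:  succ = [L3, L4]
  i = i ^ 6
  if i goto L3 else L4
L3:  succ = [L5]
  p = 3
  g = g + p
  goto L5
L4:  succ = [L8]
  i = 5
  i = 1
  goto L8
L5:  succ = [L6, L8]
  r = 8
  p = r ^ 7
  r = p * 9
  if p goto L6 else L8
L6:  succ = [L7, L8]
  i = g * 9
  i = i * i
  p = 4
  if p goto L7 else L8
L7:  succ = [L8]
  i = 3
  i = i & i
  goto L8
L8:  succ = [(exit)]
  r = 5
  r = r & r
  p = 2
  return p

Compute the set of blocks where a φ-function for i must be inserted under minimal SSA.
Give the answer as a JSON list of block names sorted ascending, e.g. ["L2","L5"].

Answer: ["L4", "L5", "L7", "L8"]

Analysis:
idom tree: L1←L0 L2←L0 L3←L2 L4←L0 L5←L0 L6←L5 L7←L0 L8←L0
Dom∩ at merges:
  L4: preds {L1,L2}: {L0,L1} ∩ {L0,L2} = {L0}; idom=L0
  L5: preds {L1,L3}: {L0,L1} ∩ {L0,L2,L3} = {L0}; idom=L0
  L7: preds {L0,L6}: {L0} ∩ {L0,L5,L6} = {L0}; idom=L0
  L8: preds {L4,L5,L6,L7}: {L0,L4} ∩ {L0,L5} ∩ {L0,L5,L6} ∩ {L0,L7} = {L0}; idom=L0

DF walk-up:
  L4←L1: walk L1 to L0
  L4←L2: walk L2 to L0
  L5←L1: walk L1 to L0
  L5←L3: walk L3→L2 to L0
  L7←L0: walk · to L0
  L7←L6: walk L6→L5 to L0
  L8←L4: walk L4 to L0
  L8←L5: walk L5 to L0
  L8←L6: walk L6→L5 to L0
  L8←L7: walk L7 to L0
  L0 → ∅
  L1 → {L4,L5}
  L2 → {L4,L5}
  L3 → {L5}
  L4 → {L8}
  L5 → {L7,L8}
  L6 → {L7,L8}
  L7 → {L8}
  L8 → ∅

φ for i: defs {L0,L1,L2,L4,L6,L7}
  DF⁺ = {L4,L5,L7,L8}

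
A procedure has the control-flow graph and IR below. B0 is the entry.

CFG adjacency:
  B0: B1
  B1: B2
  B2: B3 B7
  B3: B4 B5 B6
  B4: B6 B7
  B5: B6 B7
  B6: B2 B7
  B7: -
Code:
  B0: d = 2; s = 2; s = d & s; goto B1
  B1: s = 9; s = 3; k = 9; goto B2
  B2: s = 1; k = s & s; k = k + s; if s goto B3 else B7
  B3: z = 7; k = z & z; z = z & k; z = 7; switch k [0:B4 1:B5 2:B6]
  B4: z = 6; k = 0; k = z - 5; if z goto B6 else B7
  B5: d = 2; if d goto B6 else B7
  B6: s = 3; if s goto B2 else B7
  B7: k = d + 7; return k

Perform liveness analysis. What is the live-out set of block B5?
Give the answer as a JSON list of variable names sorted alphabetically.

Answer: ["d"]

Working:
Per-block:
  B0: {d,s} / ∅
  B1: {k,s} / ∅
  B2: {k,s} / ∅
  B3: {k,z} / ∅
  B4: {k,z} / ∅
  B5: {d} / ∅
  B6: {s} / ∅
  B7: {k} / {d}

Live sets:
  B0: in=∅ out={d}
  B1: in={d} out={d}
  B2: in={d} out={d}
  B3: in={d} out={d}
  B4: in={d} out={d}
  B5: in=∅ out={d}
  B6: in={d} out={d}
  B7: in={d} out=∅

live-out(B5) = ["d"]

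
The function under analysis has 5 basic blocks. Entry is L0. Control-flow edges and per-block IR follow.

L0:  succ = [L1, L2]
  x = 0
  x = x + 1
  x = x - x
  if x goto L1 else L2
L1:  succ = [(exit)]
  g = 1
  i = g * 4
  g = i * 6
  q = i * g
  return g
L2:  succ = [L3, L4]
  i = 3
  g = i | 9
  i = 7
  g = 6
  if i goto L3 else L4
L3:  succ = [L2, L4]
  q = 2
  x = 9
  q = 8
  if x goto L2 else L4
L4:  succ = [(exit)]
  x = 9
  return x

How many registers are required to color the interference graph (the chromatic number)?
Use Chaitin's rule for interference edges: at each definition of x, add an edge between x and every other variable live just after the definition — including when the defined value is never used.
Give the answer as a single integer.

Answer: 2

Analysis:
Block summaries:
  L0 def {x} use ∅
  L1 def {g,i,q} use ∅
  L2 def {g,i} use ∅
  L3 def {q,x} use ∅
  L4 def {x} use ∅

Liveness:
  L0: in=∅ out=∅
  L1: in=∅ out=∅
  L2: in=∅ out=∅
  L3: in=∅ out=∅
  L4: in=∅ out=∅

Interference:
  g: {i,q}
  i: {g}
  q: {g,x}
  x: {q}

Registers:
  clique {g,i} ⇒ need ≥ 2
  2-colouring: R0={g,x}  R1={i,q}
  χ = 2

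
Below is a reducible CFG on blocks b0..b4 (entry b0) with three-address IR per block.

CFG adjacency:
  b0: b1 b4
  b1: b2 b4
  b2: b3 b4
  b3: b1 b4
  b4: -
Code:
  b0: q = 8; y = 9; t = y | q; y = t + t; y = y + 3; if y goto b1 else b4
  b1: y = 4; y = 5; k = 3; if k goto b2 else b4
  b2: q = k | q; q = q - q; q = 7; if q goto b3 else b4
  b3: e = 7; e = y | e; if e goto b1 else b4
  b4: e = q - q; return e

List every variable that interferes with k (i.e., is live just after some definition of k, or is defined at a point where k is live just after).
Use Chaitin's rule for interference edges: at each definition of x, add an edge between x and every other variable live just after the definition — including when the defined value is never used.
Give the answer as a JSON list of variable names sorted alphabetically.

Answer: ["q", "y"]

Analysis:
Block summaries:
  b0: def={q,t,y} ue=∅
  b1: def={k,y} ue=∅
  b2: def={q} ue={k,q}
  b3: def={e} ue={y}
  b4: def={e} ue={q}

Backward fixpoint:
  live b0: ∅→{q}
  live b1: {q}→{k,q,y}
  live b2: {k,q,y}→{q,y}
  live b3: {q,y}→{q}
  live b4: {q}→∅

Interfere edges:
  e — {q,y}
  k — {q,y}
  q — {e,k,t,y}
  t — {q}
  y — {e,k,q}

N(k) = ["q", "y"]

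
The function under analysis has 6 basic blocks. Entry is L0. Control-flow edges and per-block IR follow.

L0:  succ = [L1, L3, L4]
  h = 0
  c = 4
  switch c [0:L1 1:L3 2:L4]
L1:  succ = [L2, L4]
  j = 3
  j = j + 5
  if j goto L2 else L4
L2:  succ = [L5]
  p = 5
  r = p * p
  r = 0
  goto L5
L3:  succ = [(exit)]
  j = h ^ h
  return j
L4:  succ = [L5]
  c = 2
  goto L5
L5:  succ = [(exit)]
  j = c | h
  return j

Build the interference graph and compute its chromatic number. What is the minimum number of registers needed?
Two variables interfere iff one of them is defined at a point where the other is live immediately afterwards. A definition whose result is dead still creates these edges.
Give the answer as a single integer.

Block summaries:
  L0: def={c,h} ue=∅
  L1: def={j} ue=∅
  L2: def={p,r} ue=∅
  L3: def={j} ue={h}
  L4: def={c} ue=∅
  L5: def={j} ue={c,h}

Backward fixpoint:
  L0 li=∅ lo={c,h}
  L1 li={c,h} lo={c,h}
  L2 li={c,h} lo={c,h}
  L3 li={h} lo=∅
  L4 li={h} lo={c,h}
  L5 li={c,h} lo=∅

Conflict graph:
  c↔{h,j,p,r}
  h↔{c,j,p,r}
  j↔{c,h}
  p↔{c,h}
  r↔{c,h}

Chromatic number:
  {c,h,j} pairwise interfere (3-clique) ⇒ χ ≥ 3
  3-colouring: R0={c}  R1={h}  R2={j,p,r}
  χ = 3

Answer: 3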